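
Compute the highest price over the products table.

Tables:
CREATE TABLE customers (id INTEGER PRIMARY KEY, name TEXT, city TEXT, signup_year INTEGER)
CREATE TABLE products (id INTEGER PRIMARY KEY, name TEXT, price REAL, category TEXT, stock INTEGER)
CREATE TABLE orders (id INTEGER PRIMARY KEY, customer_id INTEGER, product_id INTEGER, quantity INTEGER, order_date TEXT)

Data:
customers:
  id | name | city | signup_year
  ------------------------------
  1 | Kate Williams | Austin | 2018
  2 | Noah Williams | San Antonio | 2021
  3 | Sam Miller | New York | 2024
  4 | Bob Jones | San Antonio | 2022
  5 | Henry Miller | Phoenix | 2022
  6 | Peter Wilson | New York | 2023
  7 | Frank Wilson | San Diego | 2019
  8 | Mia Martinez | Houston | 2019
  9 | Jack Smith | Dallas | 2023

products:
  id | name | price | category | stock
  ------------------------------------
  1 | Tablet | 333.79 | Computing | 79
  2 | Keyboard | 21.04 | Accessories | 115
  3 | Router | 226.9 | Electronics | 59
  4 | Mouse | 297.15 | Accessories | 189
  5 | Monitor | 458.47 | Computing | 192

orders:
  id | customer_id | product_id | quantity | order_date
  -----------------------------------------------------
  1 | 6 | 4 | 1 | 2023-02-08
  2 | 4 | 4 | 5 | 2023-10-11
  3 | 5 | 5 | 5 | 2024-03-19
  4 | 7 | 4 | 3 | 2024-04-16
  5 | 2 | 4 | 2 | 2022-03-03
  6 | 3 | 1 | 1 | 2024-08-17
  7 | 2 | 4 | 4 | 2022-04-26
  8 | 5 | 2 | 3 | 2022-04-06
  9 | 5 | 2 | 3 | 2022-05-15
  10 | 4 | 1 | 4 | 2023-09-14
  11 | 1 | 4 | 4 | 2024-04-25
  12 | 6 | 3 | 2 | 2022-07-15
SELECT MAX(price) FROM products

Execution result:
458.47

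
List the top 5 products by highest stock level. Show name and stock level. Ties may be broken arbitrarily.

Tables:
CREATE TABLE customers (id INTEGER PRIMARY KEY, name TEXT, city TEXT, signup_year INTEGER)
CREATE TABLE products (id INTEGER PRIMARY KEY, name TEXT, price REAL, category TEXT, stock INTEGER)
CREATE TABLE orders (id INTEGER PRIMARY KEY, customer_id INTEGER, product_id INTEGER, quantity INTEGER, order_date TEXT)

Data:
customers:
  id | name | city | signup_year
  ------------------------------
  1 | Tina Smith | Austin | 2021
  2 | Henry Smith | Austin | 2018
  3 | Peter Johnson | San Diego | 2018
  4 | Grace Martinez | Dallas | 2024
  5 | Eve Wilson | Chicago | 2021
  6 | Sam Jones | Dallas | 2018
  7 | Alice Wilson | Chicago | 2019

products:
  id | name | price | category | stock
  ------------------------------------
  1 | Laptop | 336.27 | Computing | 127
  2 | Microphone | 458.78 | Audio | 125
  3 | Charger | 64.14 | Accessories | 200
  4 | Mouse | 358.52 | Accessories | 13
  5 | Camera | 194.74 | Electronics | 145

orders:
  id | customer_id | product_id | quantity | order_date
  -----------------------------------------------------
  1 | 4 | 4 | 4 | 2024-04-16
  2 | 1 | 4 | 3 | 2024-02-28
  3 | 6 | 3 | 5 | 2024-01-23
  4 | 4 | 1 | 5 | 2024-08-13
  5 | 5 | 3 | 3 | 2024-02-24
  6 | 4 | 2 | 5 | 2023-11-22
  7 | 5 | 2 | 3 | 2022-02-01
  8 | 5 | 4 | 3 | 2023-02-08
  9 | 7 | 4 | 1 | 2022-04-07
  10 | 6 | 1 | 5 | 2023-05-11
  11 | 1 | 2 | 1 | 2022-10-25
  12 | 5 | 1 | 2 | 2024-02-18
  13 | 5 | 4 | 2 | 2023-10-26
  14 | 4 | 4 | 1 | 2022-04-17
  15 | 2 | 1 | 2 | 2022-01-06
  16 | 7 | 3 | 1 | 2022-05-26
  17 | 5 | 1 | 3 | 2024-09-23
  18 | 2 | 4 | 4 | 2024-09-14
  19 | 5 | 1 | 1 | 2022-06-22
SELECT name, stock FROM products ORDER BY stock DESC LIMIT 5

Execution result:
name | stock
Charger | 200
Camera | 145
Laptop | 127
Microphone | 125
Mouse | 13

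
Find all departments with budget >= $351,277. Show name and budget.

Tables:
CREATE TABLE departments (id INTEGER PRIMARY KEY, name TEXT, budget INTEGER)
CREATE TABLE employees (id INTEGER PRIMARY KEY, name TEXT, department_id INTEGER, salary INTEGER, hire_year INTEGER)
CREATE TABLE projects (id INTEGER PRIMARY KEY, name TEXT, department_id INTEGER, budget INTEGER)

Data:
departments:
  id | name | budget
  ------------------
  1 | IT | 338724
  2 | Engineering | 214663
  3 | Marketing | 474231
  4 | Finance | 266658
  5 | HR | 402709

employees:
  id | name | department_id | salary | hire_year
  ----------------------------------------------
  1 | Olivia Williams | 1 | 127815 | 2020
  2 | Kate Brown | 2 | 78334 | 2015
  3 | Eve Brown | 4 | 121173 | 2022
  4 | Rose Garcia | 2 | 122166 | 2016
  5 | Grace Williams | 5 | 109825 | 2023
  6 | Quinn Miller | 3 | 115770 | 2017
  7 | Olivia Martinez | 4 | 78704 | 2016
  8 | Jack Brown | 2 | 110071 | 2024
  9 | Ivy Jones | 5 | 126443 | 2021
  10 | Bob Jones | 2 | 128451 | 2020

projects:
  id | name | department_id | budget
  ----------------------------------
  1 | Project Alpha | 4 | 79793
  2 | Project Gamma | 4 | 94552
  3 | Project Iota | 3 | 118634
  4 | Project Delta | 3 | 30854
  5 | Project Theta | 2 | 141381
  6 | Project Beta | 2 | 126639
SELECT name, budget FROM departments WHERE budget >= 351277

Execution result:
name | budget
Marketing | 474231
HR | 402709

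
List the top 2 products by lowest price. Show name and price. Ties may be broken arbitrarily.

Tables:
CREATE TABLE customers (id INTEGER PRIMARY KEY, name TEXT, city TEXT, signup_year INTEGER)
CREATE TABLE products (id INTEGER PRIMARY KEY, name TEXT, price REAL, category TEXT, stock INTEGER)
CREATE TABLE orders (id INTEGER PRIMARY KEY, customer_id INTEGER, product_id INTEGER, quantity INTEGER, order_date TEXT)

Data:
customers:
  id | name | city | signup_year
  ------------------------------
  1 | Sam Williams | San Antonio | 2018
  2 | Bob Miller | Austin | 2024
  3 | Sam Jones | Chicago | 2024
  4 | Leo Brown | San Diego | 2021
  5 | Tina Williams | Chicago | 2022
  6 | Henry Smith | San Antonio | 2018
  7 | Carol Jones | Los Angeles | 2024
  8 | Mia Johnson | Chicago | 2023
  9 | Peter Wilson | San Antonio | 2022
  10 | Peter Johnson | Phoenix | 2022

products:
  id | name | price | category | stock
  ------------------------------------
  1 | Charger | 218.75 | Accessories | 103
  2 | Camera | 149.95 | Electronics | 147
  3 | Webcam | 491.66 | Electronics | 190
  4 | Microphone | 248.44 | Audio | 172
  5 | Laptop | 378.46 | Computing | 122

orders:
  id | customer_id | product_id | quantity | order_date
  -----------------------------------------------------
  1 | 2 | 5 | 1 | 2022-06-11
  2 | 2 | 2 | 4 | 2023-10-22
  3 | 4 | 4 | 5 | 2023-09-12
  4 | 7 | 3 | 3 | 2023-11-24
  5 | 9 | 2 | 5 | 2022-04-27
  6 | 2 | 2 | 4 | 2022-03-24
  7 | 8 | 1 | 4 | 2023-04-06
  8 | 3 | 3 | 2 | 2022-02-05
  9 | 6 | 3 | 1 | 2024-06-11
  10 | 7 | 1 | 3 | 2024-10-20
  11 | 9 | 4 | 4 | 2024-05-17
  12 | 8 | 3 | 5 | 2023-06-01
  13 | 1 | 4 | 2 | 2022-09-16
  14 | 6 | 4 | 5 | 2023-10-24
SELECT name, price FROM products ORDER BY price ASC LIMIT 2

Execution result:
name | price
Camera | 149.95
Charger | 218.75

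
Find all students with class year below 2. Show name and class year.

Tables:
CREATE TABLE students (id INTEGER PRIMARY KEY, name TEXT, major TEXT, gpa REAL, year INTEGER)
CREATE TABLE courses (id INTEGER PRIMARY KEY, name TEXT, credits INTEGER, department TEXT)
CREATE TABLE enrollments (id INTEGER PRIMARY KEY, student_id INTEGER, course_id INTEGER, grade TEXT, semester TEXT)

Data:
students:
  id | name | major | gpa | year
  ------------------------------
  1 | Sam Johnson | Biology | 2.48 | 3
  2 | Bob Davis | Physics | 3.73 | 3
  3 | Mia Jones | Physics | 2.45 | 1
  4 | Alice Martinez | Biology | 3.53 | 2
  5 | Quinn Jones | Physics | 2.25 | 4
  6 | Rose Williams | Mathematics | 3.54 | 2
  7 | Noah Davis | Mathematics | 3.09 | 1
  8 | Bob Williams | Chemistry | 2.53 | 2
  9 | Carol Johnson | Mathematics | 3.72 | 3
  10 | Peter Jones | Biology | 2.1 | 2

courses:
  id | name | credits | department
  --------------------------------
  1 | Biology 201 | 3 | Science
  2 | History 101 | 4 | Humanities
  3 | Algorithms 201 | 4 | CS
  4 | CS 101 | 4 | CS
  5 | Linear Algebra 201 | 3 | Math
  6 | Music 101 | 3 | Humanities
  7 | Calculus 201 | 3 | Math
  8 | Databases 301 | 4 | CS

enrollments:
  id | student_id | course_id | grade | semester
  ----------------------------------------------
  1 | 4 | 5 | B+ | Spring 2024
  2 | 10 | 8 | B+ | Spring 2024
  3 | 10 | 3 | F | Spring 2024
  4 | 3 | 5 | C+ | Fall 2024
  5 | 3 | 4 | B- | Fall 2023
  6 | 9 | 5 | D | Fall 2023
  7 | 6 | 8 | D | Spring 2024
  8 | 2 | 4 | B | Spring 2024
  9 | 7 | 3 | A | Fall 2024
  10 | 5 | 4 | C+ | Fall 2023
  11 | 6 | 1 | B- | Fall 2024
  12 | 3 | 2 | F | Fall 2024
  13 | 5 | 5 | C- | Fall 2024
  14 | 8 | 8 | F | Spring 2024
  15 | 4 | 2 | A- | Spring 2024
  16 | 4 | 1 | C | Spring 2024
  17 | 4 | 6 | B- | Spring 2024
SELECT name, year FROM students WHERE year < 2

Execution result:
name | year
Mia Jones | 1
Noah Davis | 1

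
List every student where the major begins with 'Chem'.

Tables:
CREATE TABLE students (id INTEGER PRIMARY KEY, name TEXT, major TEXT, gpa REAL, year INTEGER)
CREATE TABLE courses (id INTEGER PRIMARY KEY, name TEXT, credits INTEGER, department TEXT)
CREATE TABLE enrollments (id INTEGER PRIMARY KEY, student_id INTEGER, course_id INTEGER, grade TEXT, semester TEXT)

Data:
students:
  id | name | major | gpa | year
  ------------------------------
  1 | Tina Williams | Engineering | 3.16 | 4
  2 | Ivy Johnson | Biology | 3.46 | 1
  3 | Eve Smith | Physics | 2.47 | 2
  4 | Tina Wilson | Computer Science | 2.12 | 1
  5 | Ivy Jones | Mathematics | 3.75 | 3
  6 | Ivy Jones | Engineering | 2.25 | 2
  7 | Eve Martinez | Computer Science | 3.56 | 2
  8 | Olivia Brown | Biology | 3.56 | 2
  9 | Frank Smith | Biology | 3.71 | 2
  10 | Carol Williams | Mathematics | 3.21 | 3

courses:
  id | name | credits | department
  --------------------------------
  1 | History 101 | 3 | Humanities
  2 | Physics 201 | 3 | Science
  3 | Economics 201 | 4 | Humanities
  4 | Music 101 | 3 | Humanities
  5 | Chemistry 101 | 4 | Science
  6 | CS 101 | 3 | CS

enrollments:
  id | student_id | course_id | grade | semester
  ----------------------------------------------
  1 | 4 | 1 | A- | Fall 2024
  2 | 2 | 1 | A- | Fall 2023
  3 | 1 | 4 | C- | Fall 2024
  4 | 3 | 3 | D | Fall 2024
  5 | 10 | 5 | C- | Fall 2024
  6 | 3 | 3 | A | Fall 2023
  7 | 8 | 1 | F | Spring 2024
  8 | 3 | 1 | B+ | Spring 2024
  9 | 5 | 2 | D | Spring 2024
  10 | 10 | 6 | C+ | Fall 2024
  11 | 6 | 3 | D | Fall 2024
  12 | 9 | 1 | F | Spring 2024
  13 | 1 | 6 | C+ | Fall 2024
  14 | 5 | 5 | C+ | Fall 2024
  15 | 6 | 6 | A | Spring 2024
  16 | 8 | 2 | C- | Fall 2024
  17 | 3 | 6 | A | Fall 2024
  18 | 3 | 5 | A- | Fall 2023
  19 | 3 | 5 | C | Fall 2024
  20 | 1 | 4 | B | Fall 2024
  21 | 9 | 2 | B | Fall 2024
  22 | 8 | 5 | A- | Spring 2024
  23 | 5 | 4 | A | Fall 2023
SELECT name, major FROM students WHERE major LIKE 'Chem%'

Execution result:
(no rows)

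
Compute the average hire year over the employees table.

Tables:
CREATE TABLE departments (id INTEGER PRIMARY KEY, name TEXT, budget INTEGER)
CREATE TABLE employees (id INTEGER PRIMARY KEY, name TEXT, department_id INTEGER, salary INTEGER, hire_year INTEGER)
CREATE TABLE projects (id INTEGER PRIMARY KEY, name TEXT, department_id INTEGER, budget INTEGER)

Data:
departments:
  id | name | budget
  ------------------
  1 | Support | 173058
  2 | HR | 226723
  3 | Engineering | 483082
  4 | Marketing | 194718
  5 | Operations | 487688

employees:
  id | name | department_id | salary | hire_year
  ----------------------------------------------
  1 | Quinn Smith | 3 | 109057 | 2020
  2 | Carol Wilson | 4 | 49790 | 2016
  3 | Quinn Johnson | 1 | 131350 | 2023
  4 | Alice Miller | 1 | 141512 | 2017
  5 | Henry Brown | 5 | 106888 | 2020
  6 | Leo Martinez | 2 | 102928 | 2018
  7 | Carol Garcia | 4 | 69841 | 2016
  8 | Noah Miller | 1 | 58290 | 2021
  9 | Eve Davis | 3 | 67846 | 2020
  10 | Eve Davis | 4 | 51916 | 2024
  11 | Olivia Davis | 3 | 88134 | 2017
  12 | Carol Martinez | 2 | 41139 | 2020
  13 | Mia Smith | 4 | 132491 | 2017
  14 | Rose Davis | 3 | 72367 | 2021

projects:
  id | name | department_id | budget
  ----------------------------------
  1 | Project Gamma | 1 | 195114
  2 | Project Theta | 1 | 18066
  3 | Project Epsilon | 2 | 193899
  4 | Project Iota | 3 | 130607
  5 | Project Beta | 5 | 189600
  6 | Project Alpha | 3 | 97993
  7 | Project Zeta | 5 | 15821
SELECT AVG(hire_year) FROM employees

Execution result:
2019.29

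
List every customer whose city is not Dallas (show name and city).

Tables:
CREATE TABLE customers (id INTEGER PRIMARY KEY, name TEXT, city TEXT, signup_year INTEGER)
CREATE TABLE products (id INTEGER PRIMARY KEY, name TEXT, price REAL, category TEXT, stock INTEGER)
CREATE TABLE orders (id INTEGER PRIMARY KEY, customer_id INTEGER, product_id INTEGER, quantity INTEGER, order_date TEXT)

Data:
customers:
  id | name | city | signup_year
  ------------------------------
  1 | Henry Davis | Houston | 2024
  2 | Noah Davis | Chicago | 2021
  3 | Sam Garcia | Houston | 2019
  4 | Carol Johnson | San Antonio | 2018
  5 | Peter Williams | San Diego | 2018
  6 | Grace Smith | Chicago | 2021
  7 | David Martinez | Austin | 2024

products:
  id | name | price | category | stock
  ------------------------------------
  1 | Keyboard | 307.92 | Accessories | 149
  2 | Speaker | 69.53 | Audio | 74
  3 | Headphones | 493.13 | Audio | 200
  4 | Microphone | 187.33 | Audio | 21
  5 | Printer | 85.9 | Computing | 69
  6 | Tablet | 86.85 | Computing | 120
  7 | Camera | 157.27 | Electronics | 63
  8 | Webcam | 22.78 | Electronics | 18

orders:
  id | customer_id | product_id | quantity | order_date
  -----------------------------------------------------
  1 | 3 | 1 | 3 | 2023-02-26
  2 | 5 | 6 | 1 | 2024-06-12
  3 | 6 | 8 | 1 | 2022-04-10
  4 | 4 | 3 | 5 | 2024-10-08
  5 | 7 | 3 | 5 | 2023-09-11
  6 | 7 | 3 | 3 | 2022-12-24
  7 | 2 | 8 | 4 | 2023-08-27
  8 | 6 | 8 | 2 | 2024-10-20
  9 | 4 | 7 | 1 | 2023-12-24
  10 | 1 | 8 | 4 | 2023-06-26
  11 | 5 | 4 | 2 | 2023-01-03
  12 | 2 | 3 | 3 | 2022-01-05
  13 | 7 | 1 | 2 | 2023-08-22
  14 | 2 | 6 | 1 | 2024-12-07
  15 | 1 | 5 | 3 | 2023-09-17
SELECT name, city FROM customers WHERE city <> 'Dallas'

Execution result:
name | city
Henry Davis | Houston
Noah Davis | Chicago
Sam Garcia | Houston
Carol Johnson | San Antonio
Peter Williams | San Diego
Grace Smith | Chicago
David Martinez | Austin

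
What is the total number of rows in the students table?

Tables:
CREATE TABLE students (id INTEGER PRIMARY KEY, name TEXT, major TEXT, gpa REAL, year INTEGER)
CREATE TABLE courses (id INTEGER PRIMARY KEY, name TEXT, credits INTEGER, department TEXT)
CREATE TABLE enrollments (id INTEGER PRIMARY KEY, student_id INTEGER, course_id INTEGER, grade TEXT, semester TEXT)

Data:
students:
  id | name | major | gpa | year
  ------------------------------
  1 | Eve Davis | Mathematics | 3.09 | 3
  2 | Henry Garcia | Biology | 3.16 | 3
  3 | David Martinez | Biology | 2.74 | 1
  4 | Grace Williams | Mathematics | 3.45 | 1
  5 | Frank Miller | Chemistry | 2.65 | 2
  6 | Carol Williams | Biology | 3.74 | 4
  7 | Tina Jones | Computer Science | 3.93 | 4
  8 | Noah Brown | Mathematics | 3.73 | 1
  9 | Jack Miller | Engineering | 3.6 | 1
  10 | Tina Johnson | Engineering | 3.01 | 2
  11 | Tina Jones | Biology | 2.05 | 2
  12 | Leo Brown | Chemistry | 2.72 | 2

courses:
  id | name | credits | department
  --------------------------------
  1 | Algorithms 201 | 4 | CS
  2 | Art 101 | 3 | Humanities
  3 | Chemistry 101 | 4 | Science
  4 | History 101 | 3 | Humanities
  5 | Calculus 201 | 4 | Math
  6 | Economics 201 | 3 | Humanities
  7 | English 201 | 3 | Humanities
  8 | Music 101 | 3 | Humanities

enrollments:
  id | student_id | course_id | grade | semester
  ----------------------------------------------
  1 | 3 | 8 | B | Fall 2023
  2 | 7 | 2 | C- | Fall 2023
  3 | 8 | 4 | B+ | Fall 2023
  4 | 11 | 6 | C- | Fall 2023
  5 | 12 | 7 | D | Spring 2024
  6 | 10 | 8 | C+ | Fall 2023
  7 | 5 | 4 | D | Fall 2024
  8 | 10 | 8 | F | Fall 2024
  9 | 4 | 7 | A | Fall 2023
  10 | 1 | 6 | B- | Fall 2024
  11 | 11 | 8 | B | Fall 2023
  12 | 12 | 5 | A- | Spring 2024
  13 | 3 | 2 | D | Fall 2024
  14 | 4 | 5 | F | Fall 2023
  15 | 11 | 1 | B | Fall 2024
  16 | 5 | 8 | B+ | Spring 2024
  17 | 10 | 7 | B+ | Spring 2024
SELECT COUNT(*) FROM students

Execution result:
12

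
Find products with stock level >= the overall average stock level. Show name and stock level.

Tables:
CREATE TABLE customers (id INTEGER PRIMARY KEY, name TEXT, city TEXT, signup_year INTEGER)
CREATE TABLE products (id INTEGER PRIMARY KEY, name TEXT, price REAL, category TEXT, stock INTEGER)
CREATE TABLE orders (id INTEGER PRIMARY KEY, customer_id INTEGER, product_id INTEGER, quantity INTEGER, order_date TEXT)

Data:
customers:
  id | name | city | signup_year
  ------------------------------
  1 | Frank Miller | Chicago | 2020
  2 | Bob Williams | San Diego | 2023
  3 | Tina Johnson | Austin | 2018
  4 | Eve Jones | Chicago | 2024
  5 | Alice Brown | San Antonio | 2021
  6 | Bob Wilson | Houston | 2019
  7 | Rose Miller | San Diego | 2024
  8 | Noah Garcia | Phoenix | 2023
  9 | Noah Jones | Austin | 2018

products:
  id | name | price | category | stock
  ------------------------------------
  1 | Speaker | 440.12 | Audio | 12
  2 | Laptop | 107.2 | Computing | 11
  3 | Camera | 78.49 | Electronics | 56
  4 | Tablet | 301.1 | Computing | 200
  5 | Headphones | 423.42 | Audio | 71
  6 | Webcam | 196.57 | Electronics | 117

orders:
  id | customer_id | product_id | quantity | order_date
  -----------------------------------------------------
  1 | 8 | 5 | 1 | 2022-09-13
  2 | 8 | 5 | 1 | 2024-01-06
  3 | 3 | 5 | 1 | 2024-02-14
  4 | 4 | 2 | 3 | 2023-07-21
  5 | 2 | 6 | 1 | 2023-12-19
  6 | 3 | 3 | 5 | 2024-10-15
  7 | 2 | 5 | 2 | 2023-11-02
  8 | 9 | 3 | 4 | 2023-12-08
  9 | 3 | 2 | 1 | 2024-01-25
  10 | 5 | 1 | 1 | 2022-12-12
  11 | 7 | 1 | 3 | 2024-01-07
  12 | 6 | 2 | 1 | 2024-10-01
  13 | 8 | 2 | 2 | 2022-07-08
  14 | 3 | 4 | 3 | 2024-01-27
SELECT name, stock FROM products WHERE stock >= (SELECT AVG(stock) FROM products)

Execution result:
name | stock
Tablet | 200
Webcam | 117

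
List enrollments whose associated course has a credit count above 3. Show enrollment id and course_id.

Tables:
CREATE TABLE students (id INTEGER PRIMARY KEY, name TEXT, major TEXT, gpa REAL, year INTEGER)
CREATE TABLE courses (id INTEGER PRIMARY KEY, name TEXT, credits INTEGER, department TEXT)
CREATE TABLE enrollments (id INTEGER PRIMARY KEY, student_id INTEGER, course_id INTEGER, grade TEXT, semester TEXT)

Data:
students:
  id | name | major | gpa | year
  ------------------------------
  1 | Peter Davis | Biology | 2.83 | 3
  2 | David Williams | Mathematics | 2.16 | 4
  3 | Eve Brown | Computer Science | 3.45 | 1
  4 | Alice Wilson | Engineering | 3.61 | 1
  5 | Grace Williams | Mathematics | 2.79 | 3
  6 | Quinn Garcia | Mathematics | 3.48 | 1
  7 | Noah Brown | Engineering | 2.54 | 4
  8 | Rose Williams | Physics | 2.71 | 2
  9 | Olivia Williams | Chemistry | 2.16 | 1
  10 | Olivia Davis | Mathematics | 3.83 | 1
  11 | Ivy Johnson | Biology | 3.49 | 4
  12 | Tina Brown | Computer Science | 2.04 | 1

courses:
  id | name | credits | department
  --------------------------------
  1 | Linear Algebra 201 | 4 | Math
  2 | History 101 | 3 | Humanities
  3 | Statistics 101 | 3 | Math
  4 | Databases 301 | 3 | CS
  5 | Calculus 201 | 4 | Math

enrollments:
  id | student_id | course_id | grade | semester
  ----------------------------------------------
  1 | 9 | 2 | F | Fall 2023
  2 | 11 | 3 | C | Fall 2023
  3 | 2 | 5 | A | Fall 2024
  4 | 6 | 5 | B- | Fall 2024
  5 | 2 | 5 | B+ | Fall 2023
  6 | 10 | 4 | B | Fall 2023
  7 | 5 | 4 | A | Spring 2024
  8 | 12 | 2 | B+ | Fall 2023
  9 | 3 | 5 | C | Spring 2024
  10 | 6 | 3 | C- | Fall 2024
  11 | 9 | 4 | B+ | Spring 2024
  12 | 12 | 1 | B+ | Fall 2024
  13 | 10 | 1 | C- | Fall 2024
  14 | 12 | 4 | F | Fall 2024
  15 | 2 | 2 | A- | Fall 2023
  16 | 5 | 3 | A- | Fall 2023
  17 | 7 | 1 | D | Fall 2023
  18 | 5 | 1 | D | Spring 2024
SELECT id, course_id FROM enrollments WHERE course_id IN (SELECT id FROM courses WHERE credits > 3)

Execution result:
id | course_id
3 | 5
4 | 5
5 | 5
9 | 5
12 | 1
13 | 1
17 | 1
18 | 1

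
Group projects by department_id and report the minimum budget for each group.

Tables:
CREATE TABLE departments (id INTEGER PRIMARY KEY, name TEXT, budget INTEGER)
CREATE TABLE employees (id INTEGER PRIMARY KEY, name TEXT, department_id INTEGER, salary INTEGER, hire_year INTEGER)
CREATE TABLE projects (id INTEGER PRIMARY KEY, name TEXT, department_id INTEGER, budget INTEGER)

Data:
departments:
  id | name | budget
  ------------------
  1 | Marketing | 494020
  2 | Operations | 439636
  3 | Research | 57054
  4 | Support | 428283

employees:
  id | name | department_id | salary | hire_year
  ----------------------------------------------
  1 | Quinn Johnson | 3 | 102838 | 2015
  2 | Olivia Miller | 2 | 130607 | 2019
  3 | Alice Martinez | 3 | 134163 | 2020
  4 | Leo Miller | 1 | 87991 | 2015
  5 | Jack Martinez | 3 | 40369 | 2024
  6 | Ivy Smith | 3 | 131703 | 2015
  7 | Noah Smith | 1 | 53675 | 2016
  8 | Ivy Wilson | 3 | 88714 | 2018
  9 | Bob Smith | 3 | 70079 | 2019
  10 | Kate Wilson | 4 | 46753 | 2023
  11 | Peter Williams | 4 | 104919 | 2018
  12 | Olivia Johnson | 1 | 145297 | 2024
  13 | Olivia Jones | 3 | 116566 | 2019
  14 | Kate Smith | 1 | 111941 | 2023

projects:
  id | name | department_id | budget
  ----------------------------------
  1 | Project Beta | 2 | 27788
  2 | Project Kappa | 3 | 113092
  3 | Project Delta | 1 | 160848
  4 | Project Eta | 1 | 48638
SELECT department_id, MIN(budget) AS min_budget FROM projects GROUP BY department_id

Execution result:
department_id | min_budget
1 | 48638
2 | 27788
3 | 113092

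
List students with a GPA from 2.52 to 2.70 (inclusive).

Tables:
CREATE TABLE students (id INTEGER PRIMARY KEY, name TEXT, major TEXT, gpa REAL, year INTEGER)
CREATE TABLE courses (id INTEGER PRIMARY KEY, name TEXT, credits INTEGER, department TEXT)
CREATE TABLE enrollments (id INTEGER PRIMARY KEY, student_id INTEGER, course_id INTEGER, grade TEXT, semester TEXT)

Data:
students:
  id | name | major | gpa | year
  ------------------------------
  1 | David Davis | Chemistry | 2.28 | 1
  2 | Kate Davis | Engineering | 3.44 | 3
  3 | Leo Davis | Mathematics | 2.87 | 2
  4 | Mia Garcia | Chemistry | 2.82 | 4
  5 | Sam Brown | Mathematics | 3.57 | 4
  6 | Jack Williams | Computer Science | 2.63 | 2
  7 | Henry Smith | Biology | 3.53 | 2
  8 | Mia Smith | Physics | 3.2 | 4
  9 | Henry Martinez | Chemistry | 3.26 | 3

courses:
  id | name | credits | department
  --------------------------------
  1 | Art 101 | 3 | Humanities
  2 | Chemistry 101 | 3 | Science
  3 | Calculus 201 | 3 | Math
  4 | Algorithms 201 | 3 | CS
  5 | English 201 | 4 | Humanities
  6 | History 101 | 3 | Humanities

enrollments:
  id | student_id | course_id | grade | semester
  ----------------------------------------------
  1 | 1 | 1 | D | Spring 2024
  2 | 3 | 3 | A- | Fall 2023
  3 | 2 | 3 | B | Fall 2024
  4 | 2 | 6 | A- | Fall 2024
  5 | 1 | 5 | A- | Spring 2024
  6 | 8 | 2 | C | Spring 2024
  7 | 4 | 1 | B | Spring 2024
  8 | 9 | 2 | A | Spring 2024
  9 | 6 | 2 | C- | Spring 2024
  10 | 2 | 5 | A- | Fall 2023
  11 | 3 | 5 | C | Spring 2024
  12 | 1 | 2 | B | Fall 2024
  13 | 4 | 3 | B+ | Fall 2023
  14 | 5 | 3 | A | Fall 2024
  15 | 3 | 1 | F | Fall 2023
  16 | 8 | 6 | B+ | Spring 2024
SELECT name, gpa FROM students WHERE gpa BETWEEN 2.52 AND 2.7

Execution result:
name | gpa
Jack Williams | 2.63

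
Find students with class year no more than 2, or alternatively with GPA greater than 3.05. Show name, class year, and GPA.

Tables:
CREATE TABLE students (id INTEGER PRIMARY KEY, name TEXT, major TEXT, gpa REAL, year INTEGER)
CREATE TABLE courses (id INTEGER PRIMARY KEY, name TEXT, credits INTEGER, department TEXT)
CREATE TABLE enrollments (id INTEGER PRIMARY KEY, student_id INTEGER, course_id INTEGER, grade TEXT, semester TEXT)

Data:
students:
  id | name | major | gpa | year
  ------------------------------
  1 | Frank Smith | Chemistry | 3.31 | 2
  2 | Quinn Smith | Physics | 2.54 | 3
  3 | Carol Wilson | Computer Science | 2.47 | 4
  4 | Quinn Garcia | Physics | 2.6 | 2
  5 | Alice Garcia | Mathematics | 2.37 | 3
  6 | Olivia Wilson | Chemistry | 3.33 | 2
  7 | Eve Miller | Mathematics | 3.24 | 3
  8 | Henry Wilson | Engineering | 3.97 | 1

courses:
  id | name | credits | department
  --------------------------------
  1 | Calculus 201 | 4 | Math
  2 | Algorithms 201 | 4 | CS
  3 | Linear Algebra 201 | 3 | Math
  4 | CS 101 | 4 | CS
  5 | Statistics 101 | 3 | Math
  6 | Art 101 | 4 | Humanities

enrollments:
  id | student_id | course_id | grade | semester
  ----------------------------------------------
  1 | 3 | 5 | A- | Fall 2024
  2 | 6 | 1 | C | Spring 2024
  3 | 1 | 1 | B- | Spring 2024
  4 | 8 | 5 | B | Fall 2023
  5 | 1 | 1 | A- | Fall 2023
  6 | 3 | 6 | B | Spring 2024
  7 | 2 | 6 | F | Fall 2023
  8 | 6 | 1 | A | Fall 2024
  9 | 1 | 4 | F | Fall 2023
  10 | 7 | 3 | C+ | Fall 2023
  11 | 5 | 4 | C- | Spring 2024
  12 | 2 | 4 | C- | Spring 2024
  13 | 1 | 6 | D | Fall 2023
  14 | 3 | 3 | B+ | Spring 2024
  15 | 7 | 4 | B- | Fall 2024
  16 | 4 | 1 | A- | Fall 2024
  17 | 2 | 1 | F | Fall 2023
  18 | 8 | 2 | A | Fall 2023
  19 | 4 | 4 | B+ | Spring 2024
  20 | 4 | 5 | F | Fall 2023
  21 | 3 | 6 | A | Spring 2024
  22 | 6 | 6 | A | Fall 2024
SELECT name, year, gpa FROM students WHERE year <= 2 OR gpa > 3.05

Execution result:
name | year | gpa
Frank Smith | 2 | 3.31
Quinn Garcia | 2 | 2.60
Olivia Wilson | 2 | 3.33
Eve Miller | 3 | 3.24
Henry Wilson | 1 | 3.97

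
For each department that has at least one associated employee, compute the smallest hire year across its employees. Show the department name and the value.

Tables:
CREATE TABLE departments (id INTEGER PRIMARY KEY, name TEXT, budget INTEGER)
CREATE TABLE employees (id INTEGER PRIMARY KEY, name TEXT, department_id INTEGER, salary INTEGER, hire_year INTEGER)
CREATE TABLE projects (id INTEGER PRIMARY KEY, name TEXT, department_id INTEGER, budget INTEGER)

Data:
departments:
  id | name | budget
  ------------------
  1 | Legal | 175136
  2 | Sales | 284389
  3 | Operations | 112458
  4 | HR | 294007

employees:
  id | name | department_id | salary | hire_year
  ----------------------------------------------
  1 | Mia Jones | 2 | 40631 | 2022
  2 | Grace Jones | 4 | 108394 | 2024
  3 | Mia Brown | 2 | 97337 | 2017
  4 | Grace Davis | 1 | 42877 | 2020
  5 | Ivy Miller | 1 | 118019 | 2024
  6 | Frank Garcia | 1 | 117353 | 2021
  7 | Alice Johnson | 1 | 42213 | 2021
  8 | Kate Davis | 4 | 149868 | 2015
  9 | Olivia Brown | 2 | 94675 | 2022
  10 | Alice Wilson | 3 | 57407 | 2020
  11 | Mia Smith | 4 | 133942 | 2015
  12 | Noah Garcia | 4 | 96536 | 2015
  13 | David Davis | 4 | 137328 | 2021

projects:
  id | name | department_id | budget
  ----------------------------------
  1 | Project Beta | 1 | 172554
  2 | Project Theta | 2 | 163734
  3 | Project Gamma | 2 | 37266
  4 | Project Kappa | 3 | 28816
SELECT p.name, MIN(c.hire_year) AS min_hire_year FROM employees c JOIN departments p ON c.department_id = p.id GROUP BY p.id, p.name

Execution result:
name | min_hire_year
Legal | 2020
Sales | 2017
Operations | 2020
HR | 2015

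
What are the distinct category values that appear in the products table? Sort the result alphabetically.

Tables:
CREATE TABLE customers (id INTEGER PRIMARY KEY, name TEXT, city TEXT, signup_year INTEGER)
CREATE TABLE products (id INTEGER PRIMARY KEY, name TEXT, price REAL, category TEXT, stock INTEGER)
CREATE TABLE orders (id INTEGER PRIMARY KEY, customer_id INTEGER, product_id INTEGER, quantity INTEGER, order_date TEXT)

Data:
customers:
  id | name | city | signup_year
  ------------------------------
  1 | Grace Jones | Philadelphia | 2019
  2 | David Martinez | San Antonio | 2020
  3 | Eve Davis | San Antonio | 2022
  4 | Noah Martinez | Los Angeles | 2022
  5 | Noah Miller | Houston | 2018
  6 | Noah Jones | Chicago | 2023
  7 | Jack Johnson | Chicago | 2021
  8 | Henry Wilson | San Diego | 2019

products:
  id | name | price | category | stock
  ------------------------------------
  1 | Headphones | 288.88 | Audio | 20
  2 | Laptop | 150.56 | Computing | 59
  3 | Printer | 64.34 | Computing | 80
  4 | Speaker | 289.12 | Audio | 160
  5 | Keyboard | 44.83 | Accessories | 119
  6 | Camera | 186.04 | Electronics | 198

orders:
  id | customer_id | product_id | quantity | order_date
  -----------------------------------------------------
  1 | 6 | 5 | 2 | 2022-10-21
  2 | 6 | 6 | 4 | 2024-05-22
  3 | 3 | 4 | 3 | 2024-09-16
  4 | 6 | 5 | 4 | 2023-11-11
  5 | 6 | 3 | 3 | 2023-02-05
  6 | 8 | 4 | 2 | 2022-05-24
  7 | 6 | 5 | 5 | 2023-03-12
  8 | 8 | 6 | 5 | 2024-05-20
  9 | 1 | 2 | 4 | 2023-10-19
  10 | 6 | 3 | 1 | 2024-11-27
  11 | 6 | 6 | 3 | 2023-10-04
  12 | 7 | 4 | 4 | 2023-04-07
SELECT DISTINCT category FROM products ORDER BY category

Execution result:
category
Accessories
Audio
Computing
Electronics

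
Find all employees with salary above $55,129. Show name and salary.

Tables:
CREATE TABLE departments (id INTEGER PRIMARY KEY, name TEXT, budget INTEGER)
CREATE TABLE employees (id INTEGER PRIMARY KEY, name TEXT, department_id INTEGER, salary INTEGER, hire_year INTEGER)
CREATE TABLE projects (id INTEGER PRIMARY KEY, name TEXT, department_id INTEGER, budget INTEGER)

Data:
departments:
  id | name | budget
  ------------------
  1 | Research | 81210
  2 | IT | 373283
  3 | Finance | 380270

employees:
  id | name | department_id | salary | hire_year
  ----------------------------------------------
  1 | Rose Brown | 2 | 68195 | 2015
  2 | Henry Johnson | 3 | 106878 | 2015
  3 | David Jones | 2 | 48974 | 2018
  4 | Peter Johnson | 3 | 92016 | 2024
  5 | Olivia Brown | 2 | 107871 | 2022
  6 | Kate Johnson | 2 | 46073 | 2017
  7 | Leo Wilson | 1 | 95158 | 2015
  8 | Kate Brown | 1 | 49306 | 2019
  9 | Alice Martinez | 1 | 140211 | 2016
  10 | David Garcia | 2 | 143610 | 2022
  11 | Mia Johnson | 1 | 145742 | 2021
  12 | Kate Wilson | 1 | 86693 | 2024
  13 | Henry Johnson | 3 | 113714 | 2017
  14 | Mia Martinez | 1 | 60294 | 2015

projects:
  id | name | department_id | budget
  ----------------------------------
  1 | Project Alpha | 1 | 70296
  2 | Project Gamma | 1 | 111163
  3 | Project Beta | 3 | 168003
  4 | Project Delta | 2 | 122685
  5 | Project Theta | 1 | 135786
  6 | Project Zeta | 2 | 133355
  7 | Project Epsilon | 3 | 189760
SELECT name, salary FROM employees WHERE salary > 55129

Execution result:
name | salary
Rose Brown | 68195
Henry Johnson | 106878
Peter Johnson | 92016
Olivia Brown | 107871
Leo Wilson | 95158
Alice Martinez | 140211
David Garcia | 143610
Mia Johnson | 145742
Kate Wilson | 86693
Henry Johnson | 113714
Mia Martinez | 60294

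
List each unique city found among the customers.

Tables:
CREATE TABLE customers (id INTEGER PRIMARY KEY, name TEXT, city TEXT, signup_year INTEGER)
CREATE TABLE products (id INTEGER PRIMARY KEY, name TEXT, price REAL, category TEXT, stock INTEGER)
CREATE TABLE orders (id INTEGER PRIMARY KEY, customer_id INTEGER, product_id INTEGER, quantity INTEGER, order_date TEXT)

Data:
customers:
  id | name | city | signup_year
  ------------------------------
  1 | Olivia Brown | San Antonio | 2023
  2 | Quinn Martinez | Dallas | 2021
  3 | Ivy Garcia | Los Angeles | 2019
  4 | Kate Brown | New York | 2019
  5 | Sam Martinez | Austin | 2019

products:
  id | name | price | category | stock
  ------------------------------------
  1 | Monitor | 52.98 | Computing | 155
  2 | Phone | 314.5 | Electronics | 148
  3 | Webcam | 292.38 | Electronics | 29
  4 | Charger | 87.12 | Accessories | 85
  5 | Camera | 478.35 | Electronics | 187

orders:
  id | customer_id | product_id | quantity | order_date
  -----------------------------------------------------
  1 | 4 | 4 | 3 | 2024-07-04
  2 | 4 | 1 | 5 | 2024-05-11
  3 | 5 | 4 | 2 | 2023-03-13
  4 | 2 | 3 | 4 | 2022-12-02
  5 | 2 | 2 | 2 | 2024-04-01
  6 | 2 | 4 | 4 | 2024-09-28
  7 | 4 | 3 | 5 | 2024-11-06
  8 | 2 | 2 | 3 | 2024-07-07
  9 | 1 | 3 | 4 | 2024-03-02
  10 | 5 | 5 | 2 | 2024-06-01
SELECT DISTINCT city FROM customers

Execution result:
city
San Antonio
Dallas
Los Angeles
New York
Austin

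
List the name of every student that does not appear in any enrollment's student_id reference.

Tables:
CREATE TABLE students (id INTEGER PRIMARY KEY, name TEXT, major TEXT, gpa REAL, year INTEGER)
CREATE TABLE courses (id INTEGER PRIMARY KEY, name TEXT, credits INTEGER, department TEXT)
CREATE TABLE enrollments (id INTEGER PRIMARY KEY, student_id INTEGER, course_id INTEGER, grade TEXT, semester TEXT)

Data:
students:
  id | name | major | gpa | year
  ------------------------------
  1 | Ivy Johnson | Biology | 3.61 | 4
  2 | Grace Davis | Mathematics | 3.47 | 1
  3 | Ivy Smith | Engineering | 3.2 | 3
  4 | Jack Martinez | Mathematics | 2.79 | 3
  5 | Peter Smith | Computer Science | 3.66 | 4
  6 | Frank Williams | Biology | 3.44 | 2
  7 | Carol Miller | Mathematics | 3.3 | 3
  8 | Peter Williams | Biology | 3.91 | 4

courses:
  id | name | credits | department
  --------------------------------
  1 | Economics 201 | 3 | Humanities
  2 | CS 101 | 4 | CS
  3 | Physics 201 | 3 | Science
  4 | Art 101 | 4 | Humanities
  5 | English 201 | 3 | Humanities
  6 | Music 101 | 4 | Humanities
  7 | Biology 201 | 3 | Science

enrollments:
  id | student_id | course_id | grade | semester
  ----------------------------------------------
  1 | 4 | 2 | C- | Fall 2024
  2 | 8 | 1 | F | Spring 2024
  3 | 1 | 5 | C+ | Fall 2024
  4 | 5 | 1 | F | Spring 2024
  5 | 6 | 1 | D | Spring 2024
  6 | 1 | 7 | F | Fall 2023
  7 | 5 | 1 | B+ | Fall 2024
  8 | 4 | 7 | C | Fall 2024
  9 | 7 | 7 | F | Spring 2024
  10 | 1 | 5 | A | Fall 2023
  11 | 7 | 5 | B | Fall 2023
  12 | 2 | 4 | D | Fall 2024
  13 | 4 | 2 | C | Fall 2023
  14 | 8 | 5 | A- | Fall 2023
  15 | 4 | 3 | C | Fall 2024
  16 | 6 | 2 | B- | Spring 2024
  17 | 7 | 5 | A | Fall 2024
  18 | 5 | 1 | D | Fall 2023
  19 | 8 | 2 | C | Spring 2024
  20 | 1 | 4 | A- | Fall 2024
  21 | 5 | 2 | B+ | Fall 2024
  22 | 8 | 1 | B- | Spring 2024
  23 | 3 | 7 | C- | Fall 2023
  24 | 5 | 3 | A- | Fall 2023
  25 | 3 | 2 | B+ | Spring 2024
SELECT p.name FROM students p LEFT JOIN enrollments c ON c.student_id = p.id WHERE c.id IS NULL

Execution result:
(no rows)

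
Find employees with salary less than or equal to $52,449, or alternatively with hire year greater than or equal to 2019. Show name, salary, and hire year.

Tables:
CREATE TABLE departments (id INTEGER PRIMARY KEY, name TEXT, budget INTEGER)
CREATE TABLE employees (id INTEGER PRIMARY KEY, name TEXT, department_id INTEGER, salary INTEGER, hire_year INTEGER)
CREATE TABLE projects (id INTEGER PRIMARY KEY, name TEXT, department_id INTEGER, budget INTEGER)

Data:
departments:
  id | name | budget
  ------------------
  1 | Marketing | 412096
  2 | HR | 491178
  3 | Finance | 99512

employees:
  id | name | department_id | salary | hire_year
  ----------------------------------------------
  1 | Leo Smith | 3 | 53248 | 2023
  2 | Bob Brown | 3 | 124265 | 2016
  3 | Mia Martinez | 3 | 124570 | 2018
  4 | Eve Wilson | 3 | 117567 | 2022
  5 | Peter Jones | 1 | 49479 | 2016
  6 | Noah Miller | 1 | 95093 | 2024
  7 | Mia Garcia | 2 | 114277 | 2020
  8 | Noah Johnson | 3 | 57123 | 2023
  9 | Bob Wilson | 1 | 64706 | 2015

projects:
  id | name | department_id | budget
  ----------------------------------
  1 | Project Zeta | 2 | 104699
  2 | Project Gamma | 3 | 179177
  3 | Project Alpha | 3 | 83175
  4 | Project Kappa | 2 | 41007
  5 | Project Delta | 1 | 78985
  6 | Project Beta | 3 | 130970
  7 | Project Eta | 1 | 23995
SELECT name, salary, hire_year FROM employees WHERE salary <= 52449 OR hire_year >= 2019

Execution result:
name | salary | hire_year
Leo Smith | 53248 | 2023
Eve Wilson | 117567 | 2022
Peter Jones | 49479 | 2016
Noah Miller | 95093 | 2024
Mia Garcia | 114277 | 2020
Noah Johnson | 57123 | 2023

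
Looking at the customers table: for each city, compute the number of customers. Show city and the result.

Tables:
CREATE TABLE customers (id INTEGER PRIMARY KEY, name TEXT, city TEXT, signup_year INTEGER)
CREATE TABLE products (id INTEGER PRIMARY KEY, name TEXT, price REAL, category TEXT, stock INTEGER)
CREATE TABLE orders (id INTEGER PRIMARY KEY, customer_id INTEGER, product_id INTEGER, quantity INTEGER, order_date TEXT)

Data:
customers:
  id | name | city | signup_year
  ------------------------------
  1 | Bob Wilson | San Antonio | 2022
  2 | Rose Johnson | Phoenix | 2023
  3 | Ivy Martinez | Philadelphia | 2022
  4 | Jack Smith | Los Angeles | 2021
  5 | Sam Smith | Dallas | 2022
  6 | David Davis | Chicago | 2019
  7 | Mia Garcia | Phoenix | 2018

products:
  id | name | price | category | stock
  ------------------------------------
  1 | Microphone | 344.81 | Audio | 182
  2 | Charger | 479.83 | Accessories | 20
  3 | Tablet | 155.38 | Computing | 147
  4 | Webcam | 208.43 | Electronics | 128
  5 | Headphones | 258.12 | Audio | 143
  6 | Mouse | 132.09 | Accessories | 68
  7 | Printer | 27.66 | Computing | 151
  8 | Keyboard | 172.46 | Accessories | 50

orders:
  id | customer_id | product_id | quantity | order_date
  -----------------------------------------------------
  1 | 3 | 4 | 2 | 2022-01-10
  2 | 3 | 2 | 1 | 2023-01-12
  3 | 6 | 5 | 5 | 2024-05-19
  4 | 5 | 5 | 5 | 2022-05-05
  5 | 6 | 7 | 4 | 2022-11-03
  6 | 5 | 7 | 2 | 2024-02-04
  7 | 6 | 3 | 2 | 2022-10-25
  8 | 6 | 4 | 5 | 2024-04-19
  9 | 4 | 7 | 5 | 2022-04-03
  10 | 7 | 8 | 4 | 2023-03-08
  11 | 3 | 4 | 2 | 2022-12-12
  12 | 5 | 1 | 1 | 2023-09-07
SELECT city, COUNT(*) AS n FROM customers GROUP BY city

Execution result:
city | n
Chicago | 1
Dallas | 1
Los Angeles | 1
Philadelphia | 1
Phoenix | 2
San Antonio | 1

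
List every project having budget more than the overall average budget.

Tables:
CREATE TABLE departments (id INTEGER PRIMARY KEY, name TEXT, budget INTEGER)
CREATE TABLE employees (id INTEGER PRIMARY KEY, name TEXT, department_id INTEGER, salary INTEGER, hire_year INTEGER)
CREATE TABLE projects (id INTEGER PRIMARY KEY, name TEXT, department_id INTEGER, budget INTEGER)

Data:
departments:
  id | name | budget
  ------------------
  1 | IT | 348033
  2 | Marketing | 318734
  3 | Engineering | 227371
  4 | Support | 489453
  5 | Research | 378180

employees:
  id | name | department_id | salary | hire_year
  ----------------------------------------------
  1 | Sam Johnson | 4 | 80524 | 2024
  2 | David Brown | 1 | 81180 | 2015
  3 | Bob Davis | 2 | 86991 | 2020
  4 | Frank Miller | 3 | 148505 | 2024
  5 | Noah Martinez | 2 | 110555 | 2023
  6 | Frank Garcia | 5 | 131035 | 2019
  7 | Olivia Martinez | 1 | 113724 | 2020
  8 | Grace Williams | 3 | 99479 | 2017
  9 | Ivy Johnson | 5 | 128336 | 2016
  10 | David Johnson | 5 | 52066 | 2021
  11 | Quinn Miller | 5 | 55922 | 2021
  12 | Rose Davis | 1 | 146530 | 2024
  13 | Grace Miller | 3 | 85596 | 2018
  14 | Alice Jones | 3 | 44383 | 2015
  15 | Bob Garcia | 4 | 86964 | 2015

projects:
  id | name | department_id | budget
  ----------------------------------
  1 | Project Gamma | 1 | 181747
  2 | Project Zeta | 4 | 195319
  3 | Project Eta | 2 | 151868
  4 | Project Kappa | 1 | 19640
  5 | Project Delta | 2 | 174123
SELECT name, budget FROM projects WHERE budget > (SELECT AVG(budget) FROM projects)

Execution result:
name | budget
Project Gamma | 181747
Project Zeta | 195319
Project Eta | 151868
Project Delta | 174123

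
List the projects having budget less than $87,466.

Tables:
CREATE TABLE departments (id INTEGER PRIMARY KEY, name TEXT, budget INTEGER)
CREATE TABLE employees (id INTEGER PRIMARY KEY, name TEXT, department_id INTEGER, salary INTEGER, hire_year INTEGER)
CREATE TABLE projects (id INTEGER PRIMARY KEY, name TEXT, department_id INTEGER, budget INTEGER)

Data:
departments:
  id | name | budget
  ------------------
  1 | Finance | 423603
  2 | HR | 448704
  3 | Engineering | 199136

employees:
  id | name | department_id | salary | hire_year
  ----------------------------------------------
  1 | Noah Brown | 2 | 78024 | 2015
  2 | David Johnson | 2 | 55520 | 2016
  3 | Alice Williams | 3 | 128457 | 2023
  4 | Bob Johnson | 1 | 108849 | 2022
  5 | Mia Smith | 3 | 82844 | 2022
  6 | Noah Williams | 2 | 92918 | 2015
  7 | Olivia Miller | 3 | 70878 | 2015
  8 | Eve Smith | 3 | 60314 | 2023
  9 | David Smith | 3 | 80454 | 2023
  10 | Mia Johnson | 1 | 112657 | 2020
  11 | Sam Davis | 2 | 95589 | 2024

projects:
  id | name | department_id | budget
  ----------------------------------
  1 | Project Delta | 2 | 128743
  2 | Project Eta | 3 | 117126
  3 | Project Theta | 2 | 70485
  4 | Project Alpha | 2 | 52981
SELECT name, budget FROM projects WHERE budget < 87466

Execution result:
name | budget
Project Theta | 70485
Project Alpha | 52981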